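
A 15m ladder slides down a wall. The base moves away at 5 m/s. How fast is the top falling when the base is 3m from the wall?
5√6/12 ≈ 1.021 m/s

x² + y² = 15²
2x·dx/dt + 2y·dy/dt = 0
dy/dt = -x/y · dx/dt = -3/(6√6) · 5 = -5√6/12 m/s
The top is descending at 5√6/12 ≈ 1.021 m/s.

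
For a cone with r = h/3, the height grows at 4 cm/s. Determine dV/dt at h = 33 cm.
484π cm³/s

V = (1/3)π(h/3)²h = πh³/27
dV/dt = πh²/9 · 4
At h = 33: dV/dt = 484π cm³/s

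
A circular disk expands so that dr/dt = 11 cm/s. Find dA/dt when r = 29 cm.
638π cm²/s

A = πr²
dA/dt = 2πr · dr/dt = 2π(29)(11) = 638π cm²/s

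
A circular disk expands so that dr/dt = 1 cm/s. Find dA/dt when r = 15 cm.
30π cm²/s

A = πr²
dA/dt = 2πr · dr/dt = 2π(15)(1) = 30π cm²/s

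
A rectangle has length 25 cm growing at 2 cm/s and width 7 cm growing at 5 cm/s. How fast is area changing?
139 cm²/s

A = lw
dA/dt = w·dl/dt + l·dw/dt = 7·2 + 25·5 = 139 cm²/s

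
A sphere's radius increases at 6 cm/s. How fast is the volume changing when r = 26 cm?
16224π cm³/s

V = (4/3)πr³
dV/dt = dV/dr · dr/dt = 4πr² · 6
At r = 26: dV/dt = 16224π cm³/s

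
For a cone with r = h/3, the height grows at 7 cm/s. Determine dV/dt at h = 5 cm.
175π/9 cm³/s

V = (1/3)π(h/3)²h = πh³/27
dV/dt = πh²/9 · 7
At h = 5: dV/dt = 175π/9 cm³/s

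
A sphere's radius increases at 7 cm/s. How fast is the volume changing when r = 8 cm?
1792π cm³/s

V = (4/3)πr³
dV/dt = dV/dr · dr/dt = 4πr² · 7
At r = 8: dV/dt = 1792π cm³/s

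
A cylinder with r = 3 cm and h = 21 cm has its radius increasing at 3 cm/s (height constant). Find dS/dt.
162π cm²/s

S = 2πrh + 2πr² (lateral + bases)
dS/dt = (2πh + 4πr)·dr/dt = (2π·21 + 4π·3)·3
= 162π cm²/s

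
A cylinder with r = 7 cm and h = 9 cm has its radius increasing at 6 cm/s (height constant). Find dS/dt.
276π cm²/s

S = 2πrh + 2πr² (lateral + bases)
dS/dt = (2πh + 4πr)·dr/dt = (2π·9 + 4π·7)·6
= 276π cm²/s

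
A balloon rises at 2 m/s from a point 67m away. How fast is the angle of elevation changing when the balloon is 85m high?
0.011439 rad/s

tan(θ) = y/67
sec²(θ) · dθ/dt = (1/67) · dy/dt
dθ/dt = cos²(θ)/67 · 2 = 67/(67² + 85²) · 2
dθ/dt = 0.011439 rad/s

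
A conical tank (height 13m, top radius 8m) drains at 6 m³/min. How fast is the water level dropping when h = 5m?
507/(800π) ≈ 0.2017 m/min

r/h = 8/13, so r = (8/13)h
V = (1/3)πr²h = (1/3)π((8/13)h)²h = (64/507)πh³
dV/dh = (64/169)πh²
dh/dt = (dV/dt)/(dV/dh) = -6/((64/169)π·5²) = -507/(800π) m/min
The level is dropping at 507/(800π) ≈ 0.2017 m/min.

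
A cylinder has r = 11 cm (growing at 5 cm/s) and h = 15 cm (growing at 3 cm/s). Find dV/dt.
2013π cm³/s

V = πr²h
dV/dt = 2πrh·dr/dt + πr²·dh/dt
= 2π(11)(15)(5) + π(11)²(3)
= 2013π cm³/s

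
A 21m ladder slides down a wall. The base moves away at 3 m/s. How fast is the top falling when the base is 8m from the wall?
24√377/377 ≈ 1.236 m/s

x² + y² = 21²
2x·dx/dt + 2y·dy/dt = 0
dy/dt = -x/y · dx/dt = -8/√377 · 3 = -24√377/377 m/s
The top is descending at 24√377/377 ≈ 1.236 m/s.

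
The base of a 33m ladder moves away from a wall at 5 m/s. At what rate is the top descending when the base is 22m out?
2√5 ≈ 4.472 m/s

x² + y² = 33²
2x·dx/dt + 2y·dy/dt = 0
dy/dt = -x/y · dx/dt = -22/(11√5) · 5 = -2√5 m/s
The top is descending at 2√5 ≈ 4.472 m/s.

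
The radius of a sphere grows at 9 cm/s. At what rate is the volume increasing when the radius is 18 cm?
11664π cm³/s

V = (4/3)πr³
dV/dt = dV/dr · dr/dt = 4πr² · 9
At r = 18: dV/dt = 11664π cm³/s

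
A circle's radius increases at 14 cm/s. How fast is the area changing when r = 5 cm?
140π cm²/s

A = πr²
dA/dt = 2πr · dr/dt = 2π(5)(14) = 140π cm²/s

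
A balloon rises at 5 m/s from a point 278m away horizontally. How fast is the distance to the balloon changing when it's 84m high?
42√21085/4217 ≈ 1.446 m/s

z² = 278² + y²
z = √(278² + 84²) = 2√21085
dz/dt = y/z · dy/dt = 84/(2√21085) · 5 = 42√21085/4217 ≈ 1.446 m/s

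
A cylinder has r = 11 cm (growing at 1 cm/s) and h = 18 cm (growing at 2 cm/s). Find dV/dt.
638π cm³/s

V = πr²h
dV/dt = 2πrh·dr/dt + πr²·dh/dt
= 2π(11)(18)(1) + π(11)²(2)
= 638π cm³/s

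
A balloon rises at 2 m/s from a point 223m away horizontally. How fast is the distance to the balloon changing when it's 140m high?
280√69329/69329 ≈ 1.063 m/s

z² = 223² + y²
z = √(223² + 140²) = √69329
dz/dt = y/z · dy/dt = 140/√69329 · 2 = 280√69329/69329 ≈ 1.063 m/s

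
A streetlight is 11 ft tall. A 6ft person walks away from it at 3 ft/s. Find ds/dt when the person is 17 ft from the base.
18/5 ft/s

By similar triangles: 11/(x+s) = 6/s
Solving: s = 6x/5
ds/dt = 6/5 · dx/dt = 6/5 · 3 = 18/5 ft/s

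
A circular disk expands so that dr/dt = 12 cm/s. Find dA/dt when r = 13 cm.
312π cm²/s

A = πr²
dA/dt = 2πr · dr/dt = 2π(13)(12) = 312π cm²/s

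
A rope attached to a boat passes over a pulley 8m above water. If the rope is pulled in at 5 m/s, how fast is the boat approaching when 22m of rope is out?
11√105/21 ≈ 5.367 m/s

rope² = x² + 8²
x = √(22² - 8²) = 2√105
dx/dt = (rope/x) · d(rope)/dt = (22/(2√105)) · (-5) = -11√105/21 m/s
The boat approaches at 11√105/21 ≈ 5.367 m/s.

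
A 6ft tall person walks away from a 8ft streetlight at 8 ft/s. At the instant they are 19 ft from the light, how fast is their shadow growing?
24 ft/s

By similar triangles: 8/(x+s) = 6/s
Solving: s = 6x/2
ds/dt = 6/2 · dx/dt = 3 · 8 = 24 ft/s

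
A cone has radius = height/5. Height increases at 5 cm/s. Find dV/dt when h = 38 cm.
1444π/5 cm³/s

V = (1/3)π(h/5)²h = πh³/75
dV/dt = πh²/25 · 5
At h = 38: dV/dt = 1444π/5 cm³/s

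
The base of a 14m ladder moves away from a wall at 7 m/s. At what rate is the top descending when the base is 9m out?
63√115/115 ≈ 5.875 m/s

x² + y² = 14²
2x·dx/dt + 2y·dy/dt = 0
dy/dt = -x/y · dx/dt = -9/√115 · 7 = -63√115/115 m/s
The top is descending at 63√115/115 ≈ 5.875 m/s.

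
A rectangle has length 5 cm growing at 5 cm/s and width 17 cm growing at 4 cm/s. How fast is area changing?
105 cm²/s

A = lw
dA/dt = w·dl/dt + l·dw/dt = 17·5 + 5·4 = 105 cm²/s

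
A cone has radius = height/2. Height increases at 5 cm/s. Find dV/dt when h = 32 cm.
1280π cm³/s

V = (1/3)π(h/2)²h = πh³/12
dV/dt = πh²/4 · 5
At h = 32: dV/dt = 1280π cm³/s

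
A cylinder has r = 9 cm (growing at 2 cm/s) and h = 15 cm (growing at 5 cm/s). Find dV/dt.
945π cm³/s

V = πr²h
dV/dt = 2πrh·dr/dt + πr²·dh/dt
= 2π(9)(15)(2) + π(9)²(5)
= 945π cm³/s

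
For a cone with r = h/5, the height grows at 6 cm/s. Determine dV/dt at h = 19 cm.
2166π/25 cm³/s

V = (1/3)π(h/5)²h = πh³/75
dV/dt = πh²/25 · 6
At h = 19: dV/dt = 2166π/25 cm³/s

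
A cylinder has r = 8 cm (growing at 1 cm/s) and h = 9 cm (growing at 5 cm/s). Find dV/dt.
464π cm³/s

V = πr²h
dV/dt = 2πrh·dr/dt + πr²·dh/dt
= 2π(8)(9)(1) + π(8)²(5)
= 464π cm³/s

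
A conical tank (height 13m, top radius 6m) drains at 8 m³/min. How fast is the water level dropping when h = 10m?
169/(450π) ≈ 0.1195 m/min

r/h = 6/13, so r = (6/13)h
V = (1/3)πr²h = (1/3)π((6/13)h)²h = (12/169)πh³
dV/dh = (36/169)πh²
dh/dt = (dV/dt)/(dV/dh) = -8/((36/169)π·10²) = -169/(450π) m/min
The level is dropping at 169/(450π) ≈ 0.1195 m/min.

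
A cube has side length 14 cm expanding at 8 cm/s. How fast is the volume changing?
4704 cm³/s

V = s³
dV/dt = 3s² · ds/dt = 3·14²·8 = 4704 cm³/s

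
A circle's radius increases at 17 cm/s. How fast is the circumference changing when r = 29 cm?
34π cm/s

C = 2πr
dC/dt = 2π · dr/dt = 2π · 17 = 34π cm/s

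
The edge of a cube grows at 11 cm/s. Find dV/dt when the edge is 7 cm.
1617 cm³/s

V = s³
dV/dt = 3s² · ds/dt = 3·7²·11 = 1617 cm³/s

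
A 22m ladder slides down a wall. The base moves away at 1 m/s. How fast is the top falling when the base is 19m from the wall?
19√123/123 ≈ 1.713 m/s

x² + y² = 22²
2x·dx/dt + 2y·dy/dt = 0
dy/dt = -x/y · dx/dt = -19/√123 · 1 = -19√123/123 m/s
The top is descending at 19√123/123 ≈ 1.713 m/s.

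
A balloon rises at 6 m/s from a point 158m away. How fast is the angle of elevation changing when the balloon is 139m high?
0.021407 rad/s

tan(θ) = y/158
sec²(θ) · dθ/dt = (1/158) · dy/dt
dθ/dt = cos²(θ)/158 · 6 = 158/(158² + 139²) · 6
dθ/dt = 0.021407 rad/s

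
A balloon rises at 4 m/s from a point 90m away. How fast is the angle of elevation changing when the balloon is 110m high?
0.017822 rad/s

tan(θ) = y/90
sec²(θ) · dθ/dt = (1/90) · dy/dt
dθ/dt = cos²(θ)/90 · 4 = 90/(90² + 110²) · 4
dθ/dt = 0.017822 rad/s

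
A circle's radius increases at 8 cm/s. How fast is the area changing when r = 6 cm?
96π cm²/s

A = πr²
dA/dt = 2πr · dr/dt = 2π(6)(8) = 96π cm²/s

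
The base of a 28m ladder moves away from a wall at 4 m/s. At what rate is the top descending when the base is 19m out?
76√47/141 ≈ 3.695 m/s

x² + y² = 28²
2x·dx/dt + 2y·dy/dt = 0
dy/dt = -x/y · dx/dt = -19/(3√47) · 4 = -76√47/141 m/s
The top is descending at 76√47/141 ≈ 3.695 m/s.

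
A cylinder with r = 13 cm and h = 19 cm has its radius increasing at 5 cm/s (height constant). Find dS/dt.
450π cm²/s

S = 2πrh + 2πr² (lateral + bases)
dS/dt = (2πh + 4πr)·dr/dt = (2π·19 + 4π·13)·5
= 450π cm²/s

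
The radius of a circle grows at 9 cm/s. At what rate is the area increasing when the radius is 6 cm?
108π cm²/s

A = πr²
dA/dt = 2πr · dr/dt = 2π(6)(9) = 108π cm²/s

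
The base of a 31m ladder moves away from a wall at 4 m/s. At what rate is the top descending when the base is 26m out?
104√285/285 ≈ 6.16 m/s

x² + y² = 31²
2x·dx/dt + 2y·dy/dt = 0
dy/dt = -x/y · dx/dt = -26/√285 · 4 = -104√285/285 m/s
The top is descending at 104√285/285 ≈ 6.16 m/s.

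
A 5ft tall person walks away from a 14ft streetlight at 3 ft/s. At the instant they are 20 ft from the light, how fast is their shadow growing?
5/3 ft/s

By similar triangles: 14/(x+s) = 5/s
Solving: s = 5x/9
ds/dt = 5/9 · dx/dt = 5/9 · 3 = 5/3 ft/s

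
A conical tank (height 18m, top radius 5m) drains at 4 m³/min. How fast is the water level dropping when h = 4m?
81/(25π) ≈ 1.031 m/min

r/h = 5/18, so r = (5/18)h
V = (1/3)πr²h = (1/3)π((5/18)h)²h = (25/972)πh³
dV/dh = (25/324)πh²
dh/dt = (dV/dt)/(dV/dh) = -4/((25/324)π·4²) = -81/(25π) m/min
The level is dropping at 81/(25π) ≈ 1.031 m/min.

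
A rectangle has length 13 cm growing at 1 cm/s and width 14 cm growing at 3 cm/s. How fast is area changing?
53 cm²/s

A = lw
dA/dt = w·dl/dt + l·dw/dt = 14·1 + 13·3 = 53 cm²/s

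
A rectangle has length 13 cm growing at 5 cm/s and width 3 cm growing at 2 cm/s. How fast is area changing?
41 cm²/s

A = lw
dA/dt = w·dl/dt + l·dw/dt = 3·5 + 13·2 = 41 cm²/s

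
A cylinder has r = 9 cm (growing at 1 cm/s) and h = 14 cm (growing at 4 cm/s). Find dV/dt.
576π cm³/s

V = πr²h
dV/dt = 2πrh·dr/dt + πr²·dh/dt
= 2π(9)(14)(1) + π(9)²(4)
= 576π cm³/s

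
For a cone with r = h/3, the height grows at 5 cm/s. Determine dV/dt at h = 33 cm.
605π cm³/s

V = (1/3)π(h/3)²h = πh³/27
dV/dt = πh²/9 · 5
At h = 33: dV/dt = 605π cm³/s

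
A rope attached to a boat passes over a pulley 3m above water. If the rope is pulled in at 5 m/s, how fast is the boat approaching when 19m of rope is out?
95√22/88 ≈ 5.064 m/s

rope² = x² + 3²
x = √(19² - 3²) = 4√22
dx/dt = (rope/x) · d(rope)/dt = (19/(4√22)) · (-5) = -95√22/88 m/s
The boat approaches at 95√22/88 ≈ 5.064 m/s.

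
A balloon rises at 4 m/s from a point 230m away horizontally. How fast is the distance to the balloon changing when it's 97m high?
388√62309/62309 ≈ 1.554 m/s

z² = 230² + y²
z = √(230² + 97²) = √62309
dz/dt = y/z · dy/dt = 97/√62309 · 4 = 388√62309/62309 ≈ 1.554 m/s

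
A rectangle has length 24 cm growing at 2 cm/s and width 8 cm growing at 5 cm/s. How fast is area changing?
136 cm²/s

A = lw
dA/dt = w·dl/dt + l·dw/dt = 8·2 + 24·5 = 136 cm²/s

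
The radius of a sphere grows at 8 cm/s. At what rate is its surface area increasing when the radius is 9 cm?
576π cm²/s

S = 4πr²
dS/dt = dS/dr · dr/dt = 8πr · 8
At r = 9: dS/dt = 576π cm²/s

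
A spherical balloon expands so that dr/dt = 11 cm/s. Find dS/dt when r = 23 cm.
2024π cm²/s

S = 4πr²
dS/dt = dS/dr · dr/dt = 8πr · 11
At r = 23: dS/dt = 2024π cm²/s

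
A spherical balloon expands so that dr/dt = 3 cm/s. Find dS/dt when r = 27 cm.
648π cm²/s

S = 4πr²
dS/dt = dS/dr · dr/dt = 8πr · 3
At r = 27: dS/dt = 648π cm²/s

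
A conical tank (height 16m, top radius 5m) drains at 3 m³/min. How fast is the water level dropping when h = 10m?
192/(625π) ≈ 0.09778 m/min

r/h = 5/16, so r = (5/16)h
V = (1/3)πr²h = (1/3)π((5/16)h)²h = (25/768)πh³
dV/dh = (25/256)πh²
dh/dt = (dV/dt)/(dV/dh) = -3/((25/256)π·10²) = -192/(625π) m/min
The level is dropping at 192/(625π) ≈ 0.09778 m/min.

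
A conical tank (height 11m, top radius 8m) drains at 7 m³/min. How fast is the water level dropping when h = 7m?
121/(448π) ≈ 0.08597 m/min

r/h = 8/11, so r = (8/11)h
V = (1/3)πr²h = (1/3)π((8/11)h)²h = (64/363)πh³
dV/dh = (64/121)πh²
dh/dt = (dV/dt)/(dV/dh) = -7/((64/121)π·7²) = -121/(448π) m/min
The level is dropping at 121/(448π) ≈ 0.08597 m/min.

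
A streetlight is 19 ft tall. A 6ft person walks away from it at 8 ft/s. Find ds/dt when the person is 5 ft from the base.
48/13 ft/s

By similar triangles: 19/(x+s) = 6/s
Solving: s = 6x/13
ds/dt = 6/13 · dx/dt = 6/13 · 8 = 48/13 ft/s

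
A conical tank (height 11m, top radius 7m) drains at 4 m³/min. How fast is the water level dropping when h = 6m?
121/(441π) ≈ 0.08734 m/min

r/h = 7/11, so r = (7/11)h
V = (1/3)πr²h = (1/3)π((7/11)h)²h = (49/363)πh³
dV/dh = (49/121)πh²
dh/dt = (dV/dt)/(dV/dh) = -4/((49/121)π·6²) = -121/(441π) m/min
The level is dropping at 121/(441π) ≈ 0.08734 m/min.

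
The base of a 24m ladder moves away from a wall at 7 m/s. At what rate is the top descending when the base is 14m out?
49√95/95 ≈ 5.027 m/s

x² + y² = 24²
2x·dx/dt + 2y·dy/dt = 0
dy/dt = -x/y · dx/dt = -14/(2√95) · 7 = -49√95/95 m/s
The top is descending at 49√95/95 ≈ 5.027 m/s.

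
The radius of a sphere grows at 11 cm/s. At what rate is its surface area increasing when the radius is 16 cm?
1408π cm²/s

S = 4πr²
dS/dt = dS/dr · dr/dt = 8πr · 11
At r = 16: dS/dt = 1408π cm²/s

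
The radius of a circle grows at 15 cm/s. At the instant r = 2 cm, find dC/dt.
30π cm/s

C = 2πr
dC/dt = 2π · dr/dt = 2π · 15 = 30π cm/s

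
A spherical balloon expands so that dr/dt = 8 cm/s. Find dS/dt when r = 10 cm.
640π cm²/s

S = 4πr²
dS/dt = dS/dr · dr/dt = 8πr · 8
At r = 10: dS/dt = 640π cm²/s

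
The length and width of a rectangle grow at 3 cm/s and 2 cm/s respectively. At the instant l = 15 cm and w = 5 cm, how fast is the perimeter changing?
10 cm/s

P = 2(l + w)
dP/dt = 2(dl/dt + dw/dt) = 2(3 + 2) = 10 cm/s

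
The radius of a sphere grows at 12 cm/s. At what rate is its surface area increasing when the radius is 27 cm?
2592π cm²/s

S = 4πr²
dS/dt = dS/dr · dr/dt = 8πr · 12
At r = 27: dS/dt = 2592π cm²/s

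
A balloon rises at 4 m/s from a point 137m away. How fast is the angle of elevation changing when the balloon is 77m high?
0.022188 rad/s

tan(θ) = y/137
sec²(θ) · dθ/dt = (1/137) · dy/dt
dθ/dt = cos²(θ)/137 · 4 = 137/(137² + 77²) · 4
dθ/dt = 0.022188 rad/s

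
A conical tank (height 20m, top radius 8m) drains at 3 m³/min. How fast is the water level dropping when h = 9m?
25/(108π) ≈ 0.07368 m/min

r/h = 8/20, so r = (2/5)h
V = (1/3)πr²h = (1/3)π((2/5)h)²h = (4/75)πh³
dV/dh = (4/25)πh²
dh/dt = (dV/dt)/(dV/dh) = -3/((4/25)π·9²) = -25/(108π) m/min
The level is dropping at 25/(108π) ≈ 0.07368 m/min.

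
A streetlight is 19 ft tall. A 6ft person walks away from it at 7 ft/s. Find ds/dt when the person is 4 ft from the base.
42/13 ft/s

By similar triangles: 19/(x+s) = 6/s
Solving: s = 6x/13
ds/dt = 6/13 · dx/dt = 6/13 · 7 = 42/13 ft/s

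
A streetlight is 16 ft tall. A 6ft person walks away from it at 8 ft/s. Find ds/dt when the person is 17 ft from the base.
24/5 ft/s

By similar triangles: 16/(x+s) = 6/s
Solving: s = 6x/10
ds/dt = 6/10 · dx/dt = 3/5 · 8 = 24/5 ft/s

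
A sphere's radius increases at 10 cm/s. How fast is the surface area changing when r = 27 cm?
2160π cm²/s

S = 4πr²
dS/dt = dS/dr · dr/dt = 8πr · 10
At r = 27: dS/dt = 2160π cm²/s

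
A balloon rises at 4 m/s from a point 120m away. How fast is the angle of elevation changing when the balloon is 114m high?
0.017521 rad/s

tan(θ) = y/120
sec²(θ) · dθ/dt = (1/120) · dy/dt
dθ/dt = cos²(θ)/120 · 4 = 120/(120² + 114²) · 4
dθ/dt = 0.017521 rad/s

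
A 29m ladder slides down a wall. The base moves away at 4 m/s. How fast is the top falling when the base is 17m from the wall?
17√138/69 ≈ 2.894 m/s

x² + y² = 29²
2x·dx/dt + 2y·dy/dt = 0
dy/dt = -x/y · dx/dt = -17/(2√138) · 4 = -17√138/69 m/s
The top is descending at 17√138/69 ≈ 2.894 m/s.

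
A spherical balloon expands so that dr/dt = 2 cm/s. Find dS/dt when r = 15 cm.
240π cm²/s

S = 4πr²
dS/dt = dS/dr · dr/dt = 8πr · 2
At r = 15: dS/dt = 240π cm²/s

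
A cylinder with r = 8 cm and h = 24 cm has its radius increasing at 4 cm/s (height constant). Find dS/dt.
320π cm²/s

S = 2πrh + 2πr² (lateral + bases)
dS/dt = (2πh + 4πr)·dr/dt = (2π·24 + 4π·8)·4
= 320π cm²/s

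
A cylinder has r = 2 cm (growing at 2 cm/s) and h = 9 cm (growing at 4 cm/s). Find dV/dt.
88π cm³/s

V = πr²h
dV/dt = 2πrh·dr/dt + πr²·dh/dt
= 2π(2)(9)(2) + π(2)²(4)
= 88π cm³/s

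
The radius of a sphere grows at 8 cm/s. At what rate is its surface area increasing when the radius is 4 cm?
256π cm²/s

S = 4πr²
dS/dt = dS/dr · dr/dt = 8πr · 8
At r = 4: dS/dt = 256π cm²/s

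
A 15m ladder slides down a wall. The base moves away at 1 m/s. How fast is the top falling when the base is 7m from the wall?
7√11/44 ≈ 0.5276 m/s

x² + y² = 15²
2x·dx/dt + 2y·dy/dt = 0
dy/dt = -x/y · dx/dt = -7/(4√11) · 1 = -7√11/44 m/s
The top is descending at 7√11/44 ≈ 0.5276 m/s.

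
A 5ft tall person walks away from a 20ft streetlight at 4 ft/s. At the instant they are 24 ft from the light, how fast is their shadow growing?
4/3 ft/s

By similar triangles: 20/(x+s) = 5/s
Solving: s = 5x/15
ds/dt = 5/15 · dx/dt = 1/3 · 4 = 4/3 ft/s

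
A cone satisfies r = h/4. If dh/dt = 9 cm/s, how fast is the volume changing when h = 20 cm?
225π cm³/s

V = (1/3)π(h/4)²h = πh³/48
dV/dt = πh²/16 · 9
At h = 20: dV/dt = 225π cm³/s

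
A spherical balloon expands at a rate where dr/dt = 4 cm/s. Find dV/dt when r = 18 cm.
5184π cm³/s

V = (4/3)πr³
dV/dt = dV/dr · dr/dt = 4πr² · 4
At r = 18: dV/dt = 5184π cm³/s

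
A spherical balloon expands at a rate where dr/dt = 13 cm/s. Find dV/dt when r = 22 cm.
25168π cm³/s

V = (4/3)πr³
dV/dt = dV/dr · dr/dt = 4πr² · 13
At r = 22: dV/dt = 25168π cm³/s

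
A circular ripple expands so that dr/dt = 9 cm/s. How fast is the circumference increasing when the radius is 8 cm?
18π cm/s

C = 2πr
dC/dt = 2π · dr/dt = 2π · 9 = 18π cm/s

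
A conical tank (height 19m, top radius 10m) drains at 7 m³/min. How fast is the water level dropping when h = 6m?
2527/(3600π) ≈ 0.2234 m/min

r/h = 10/19, so r = (10/19)h
V = (1/3)πr²h = (1/3)π((10/19)h)²h = (100/1083)πh³
dV/dh = (100/361)πh²
dh/dt = (dV/dt)/(dV/dh) = -7/((100/361)π·6²) = -2527/(3600π) m/min
The level is dropping at 2527/(3600π) ≈ 0.2234 m/min.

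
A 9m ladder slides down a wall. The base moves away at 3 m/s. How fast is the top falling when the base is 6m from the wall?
6√5/5 ≈ 2.683 m/s

x² + y² = 9²
2x·dx/dt + 2y·dy/dt = 0
dy/dt = -x/y · dx/dt = -6/(3√5) · 3 = -6√5/5 m/s
The top is descending at 6√5/5 ≈ 2.683 m/s.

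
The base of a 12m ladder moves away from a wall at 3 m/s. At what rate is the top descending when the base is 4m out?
3√2/4 ≈ 1.061 m/s

x² + y² = 12²
2x·dx/dt + 2y·dy/dt = 0
dy/dt = -x/y · dx/dt = -4/(8√2) · 3 = -3√2/4 m/s
The top is descending at 3√2/4 ≈ 1.061 m/s.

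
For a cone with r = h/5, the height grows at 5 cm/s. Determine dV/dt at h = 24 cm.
576π/5 cm³/s

V = (1/3)π(h/5)²h = πh³/75
dV/dt = πh²/25 · 5
At h = 24: dV/dt = 576π/5 cm³/s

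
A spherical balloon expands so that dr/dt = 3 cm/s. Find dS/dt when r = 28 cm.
672π cm²/s

S = 4πr²
dS/dt = dS/dr · dr/dt = 8πr · 3
At r = 28: dS/dt = 672π cm²/s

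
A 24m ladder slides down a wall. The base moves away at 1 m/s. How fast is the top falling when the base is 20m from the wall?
5√11/11 ≈ 1.508 m/s

x² + y² = 24²
2x·dx/dt + 2y·dy/dt = 0
dy/dt = -x/y · dx/dt = -20/(4√11) · 1 = -5√11/11 m/s
The top is descending at 5√11/11 ≈ 1.508 m/s.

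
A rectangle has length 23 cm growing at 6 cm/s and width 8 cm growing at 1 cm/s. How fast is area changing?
71 cm²/s

A = lw
dA/dt = w·dl/dt + l·dw/dt = 8·6 + 23·1 = 71 cm²/s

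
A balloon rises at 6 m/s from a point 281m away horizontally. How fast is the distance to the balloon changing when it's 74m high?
444√84437/84437 ≈ 1.528 m/s

z² = 281² + y²
z = √(281² + 74²) = √84437
dz/dt = y/z · dy/dt = 74/√84437 · 6 = 444√84437/84437 ≈ 1.528 m/s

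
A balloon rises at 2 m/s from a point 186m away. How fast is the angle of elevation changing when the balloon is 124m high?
0.007444 rad/s

tan(θ) = y/186
sec²(θ) · dθ/dt = (1/186) · dy/dt
dθ/dt = cos²(θ)/186 · 2 = 186/(186² + 124²) · 2
dθ/dt = 0.007444 rad/s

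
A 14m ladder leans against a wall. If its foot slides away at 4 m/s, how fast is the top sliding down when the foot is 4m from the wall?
8√5/15 ≈ 1.193 m/s

x² + y² = 14²
2x·dx/dt + 2y·dy/dt = 0
dy/dt = -x/y · dx/dt = -4/(6√5) · 4 = -8√5/15 m/s
The top is descending at 8√5/15 ≈ 1.193 m/s.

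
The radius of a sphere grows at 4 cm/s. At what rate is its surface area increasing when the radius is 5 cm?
160π cm²/s

S = 4πr²
dS/dt = dS/dr · dr/dt = 8πr · 4
At r = 5: dS/dt = 160π cm²/s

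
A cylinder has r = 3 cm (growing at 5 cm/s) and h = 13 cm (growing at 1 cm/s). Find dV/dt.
399π cm³/s

V = πr²h
dV/dt = 2πrh·dr/dt + πr²·dh/dt
= 2π(3)(13)(5) + π(3)²(1)
= 399π cm³/s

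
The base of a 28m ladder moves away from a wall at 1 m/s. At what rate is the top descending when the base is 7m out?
√15/15 ≈ 0.2582 m/s

x² + y² = 28²
2x·dx/dt + 2y·dy/dt = 0
dy/dt = -x/y · dx/dt = -7/(7√15) · 1 = -√15/15 m/s
The top is descending at √15/15 ≈ 0.2582 m/s.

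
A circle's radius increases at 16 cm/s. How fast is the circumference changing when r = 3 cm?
32π cm/s

C = 2πr
dC/dt = 2π · dr/dt = 2π · 16 = 32π cm/s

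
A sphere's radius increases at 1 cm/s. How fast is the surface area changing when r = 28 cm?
224π cm²/s

S = 4πr²
dS/dt = dS/dr · dr/dt = 8πr · 1
At r = 28: dS/dt = 224π cm²/s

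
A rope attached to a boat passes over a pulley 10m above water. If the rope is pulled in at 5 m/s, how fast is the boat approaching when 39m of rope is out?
195√29/203 ≈ 5.173 m/s

rope² = x² + 10²
x = √(39² - 10²) = 7√29
dx/dt = (rope/x) · d(rope)/dt = (39/(7√29)) · (-5) = -195√29/203 m/s
The boat approaches at 195√29/203 ≈ 5.173 m/s.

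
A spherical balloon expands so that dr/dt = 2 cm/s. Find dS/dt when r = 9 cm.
144π cm²/s

S = 4πr²
dS/dt = dS/dr · dr/dt = 8πr · 2
At r = 9: dS/dt = 144π cm²/s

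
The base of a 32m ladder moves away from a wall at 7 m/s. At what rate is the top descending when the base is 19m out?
133√663/663 ≈ 5.165 m/s

x² + y² = 32²
2x·dx/dt + 2y·dy/dt = 0
dy/dt = -x/y · dx/dt = -19/√663 · 7 = -133√663/663 m/s
The top is descending at 133√663/663 ≈ 5.165 m/s.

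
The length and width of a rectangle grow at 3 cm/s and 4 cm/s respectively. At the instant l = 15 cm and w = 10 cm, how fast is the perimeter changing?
14 cm/s

P = 2(l + w)
dP/dt = 2(dl/dt + dw/dt) = 2(3 + 4) = 14 cm/s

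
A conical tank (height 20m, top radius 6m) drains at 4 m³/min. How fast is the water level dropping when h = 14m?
100/(441π) ≈ 0.07218 m/min

r/h = 6/20, so r = (3/10)h
V = (1/3)πr²h = (1/3)π((3/10)h)²h = (3/100)πh³
dV/dh = (9/100)πh²
dh/dt = (dV/dt)/(dV/dh) = -4/((9/100)π·14²) = -100/(441π) m/min
The level is dropping at 100/(441π) ≈ 0.07218 m/min.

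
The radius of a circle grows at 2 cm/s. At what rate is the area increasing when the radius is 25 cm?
100π cm²/s

A = πr²
dA/dt = 2πr · dr/dt = 2π(25)(2) = 100π cm²/s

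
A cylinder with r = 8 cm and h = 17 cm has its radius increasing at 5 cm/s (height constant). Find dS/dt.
330π cm²/s

S = 2πrh + 2πr² (lateral + bases)
dS/dt = (2πh + 4πr)·dr/dt = (2π·17 + 4π·8)·5
= 330π cm²/s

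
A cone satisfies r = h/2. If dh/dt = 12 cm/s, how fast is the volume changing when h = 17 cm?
867π cm³/s

V = (1/3)π(h/2)²h = πh³/12
dV/dt = πh²/4 · 12
At h = 17: dV/dt = 867π cm³/s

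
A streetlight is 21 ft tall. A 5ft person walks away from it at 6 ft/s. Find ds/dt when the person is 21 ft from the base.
15/8 ft/s

By similar triangles: 21/(x+s) = 5/s
Solving: s = 5x/16
ds/dt = 5/16 · dx/dt = 5/16 · 6 = 15/8 ft/s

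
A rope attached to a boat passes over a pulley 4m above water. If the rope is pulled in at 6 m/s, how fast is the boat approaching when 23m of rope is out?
46√57/57 ≈ 6.093 m/s

rope² = x² + 4²
x = √(23² - 4²) = 3√57
dx/dt = (rope/x) · d(rope)/dt = (23/(3√57)) · (-6) = -46√57/57 m/s
The boat approaches at 46√57/57 ≈ 6.093 m/s.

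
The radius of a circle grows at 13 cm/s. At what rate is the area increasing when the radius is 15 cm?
390π cm²/s

A = πr²
dA/dt = 2πr · dr/dt = 2π(15)(13) = 390π cm²/s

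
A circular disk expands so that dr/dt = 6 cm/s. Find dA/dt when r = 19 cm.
228π cm²/s

A = πr²
dA/dt = 2πr · dr/dt = 2π(19)(6) = 228π cm²/s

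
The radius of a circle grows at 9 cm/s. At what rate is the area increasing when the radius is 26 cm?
468π cm²/s

A = πr²
dA/dt = 2πr · dr/dt = 2π(26)(9) = 468π cm²/s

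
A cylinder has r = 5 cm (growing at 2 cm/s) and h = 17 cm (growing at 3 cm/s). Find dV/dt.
415π cm³/s

V = πr²h
dV/dt = 2πrh·dr/dt + πr²·dh/dt
= 2π(5)(17)(2) + π(5)²(3)
= 415π cm³/s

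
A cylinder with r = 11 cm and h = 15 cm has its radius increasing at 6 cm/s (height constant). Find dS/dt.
444π cm²/s

S = 2πrh + 2πr² (lateral + bases)
dS/dt = (2πh + 4πr)·dr/dt = (2π·15 + 4π·11)·6
= 444π cm²/s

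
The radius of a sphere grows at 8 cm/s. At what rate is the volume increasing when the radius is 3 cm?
288π cm³/s

V = (4/3)πr³
dV/dt = dV/dr · dr/dt = 4πr² · 8
At r = 3: dV/dt = 288π cm³/s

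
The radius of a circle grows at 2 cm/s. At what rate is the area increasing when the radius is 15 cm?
60π cm²/s

A = πr²
dA/dt = 2πr · dr/dt = 2π(15)(2) = 60π cm²/s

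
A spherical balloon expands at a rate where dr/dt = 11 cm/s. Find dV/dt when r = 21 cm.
19404π cm³/s

V = (4/3)πr³
dV/dt = dV/dr · dr/dt = 4πr² · 11
At r = 21: dV/dt = 19404π cm³/s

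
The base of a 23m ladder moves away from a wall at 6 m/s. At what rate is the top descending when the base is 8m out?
16√465/155 ≈ 2.226 m/s

x² + y² = 23²
2x·dx/dt + 2y·dy/dt = 0
dy/dt = -x/y · dx/dt = -8/√465 · 6 = -16√465/155 m/s
The top is descending at 16√465/155 ≈ 2.226 m/s.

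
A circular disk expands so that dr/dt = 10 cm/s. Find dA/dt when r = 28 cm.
560π cm²/s

A = πr²
dA/dt = 2πr · dr/dt = 2π(28)(10) = 560π cm²/s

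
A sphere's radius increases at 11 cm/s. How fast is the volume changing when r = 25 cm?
27500π cm³/s

V = (4/3)πr³
dV/dt = dV/dr · dr/dt = 4πr² · 11
At r = 25: dV/dt = 27500π cm³/s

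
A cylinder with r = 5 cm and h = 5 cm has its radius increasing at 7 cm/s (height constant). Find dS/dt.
210π cm²/s

S = 2πrh + 2πr² (lateral + bases)
dS/dt = (2πh + 4πr)·dr/dt = (2π·5 + 4π·5)·7
= 210π cm²/s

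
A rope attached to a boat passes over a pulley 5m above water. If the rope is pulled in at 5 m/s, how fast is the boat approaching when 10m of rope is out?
10√3/3 ≈ 5.774 m/s

rope² = x² + 5²
x = √(10² - 5²) = 5√3
dx/dt = (rope/x) · d(rope)/dt = (10/(5√3)) · (-5) = -10√3/3 m/s
The boat approaches at 10√3/3 ≈ 5.774 m/s.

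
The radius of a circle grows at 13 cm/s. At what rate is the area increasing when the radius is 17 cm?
442π cm²/s

A = πr²
dA/dt = 2πr · dr/dt = 2π(17)(13) = 442π cm²/s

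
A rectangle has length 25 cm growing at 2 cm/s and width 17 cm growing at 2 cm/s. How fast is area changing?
84 cm²/s

A = lw
dA/dt = w·dl/dt + l·dw/dt = 17·2 + 25·2 = 84 cm²/s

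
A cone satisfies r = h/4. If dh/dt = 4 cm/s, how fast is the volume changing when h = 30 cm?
225π cm³/s

V = (1/3)π(h/4)²h = πh³/48
dV/dt = πh²/16 · 4
At h = 30: dV/dt = 225π cm³/s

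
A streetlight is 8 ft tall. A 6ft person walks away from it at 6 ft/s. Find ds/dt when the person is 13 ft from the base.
18 ft/s

By similar triangles: 8/(x+s) = 6/s
Solving: s = 6x/2
ds/dt = 6/2 · dx/dt = 3 · 6 = 18 ft/s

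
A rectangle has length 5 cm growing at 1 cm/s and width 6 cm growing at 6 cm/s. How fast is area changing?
36 cm²/s

A = lw
dA/dt = w·dl/dt + l·dw/dt = 6·1 + 5·6 = 36 cm²/s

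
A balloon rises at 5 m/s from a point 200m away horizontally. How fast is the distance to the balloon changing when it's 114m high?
285√13249/13249 ≈ 2.476 m/s

z² = 200² + y²
z = √(200² + 114²) = 2√13249
dz/dt = y/z · dy/dt = 114/(2√13249) · 5 = 285√13249/13249 ≈ 2.476 m/s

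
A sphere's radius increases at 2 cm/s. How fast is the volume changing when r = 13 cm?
1352π cm³/s

V = (4/3)πr³
dV/dt = dV/dr · dr/dt = 4πr² · 2
At r = 13: dV/dt = 1352π cm³/s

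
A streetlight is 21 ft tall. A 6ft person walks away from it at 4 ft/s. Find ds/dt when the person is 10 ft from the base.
8/5 ft/s

By similar triangles: 21/(x+s) = 6/s
Solving: s = 6x/15
ds/dt = 6/15 · dx/dt = 2/5 · 4 = 8/5 ft/s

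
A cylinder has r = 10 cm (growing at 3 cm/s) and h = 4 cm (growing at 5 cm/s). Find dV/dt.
740π cm³/s

V = πr²h
dV/dt = 2πrh·dr/dt + πr²·dh/dt
= 2π(10)(4)(3) + π(10)²(5)
= 740π cm³/s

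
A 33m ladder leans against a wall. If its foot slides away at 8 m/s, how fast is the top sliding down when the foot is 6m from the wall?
16√13/39 ≈ 1.479 m/s

x² + y² = 33²
2x·dx/dt + 2y·dy/dt = 0
dy/dt = -x/y · dx/dt = -6/(9√13) · 8 = -16√13/39 m/s
The top is descending at 16√13/39 ≈ 1.479 m/s.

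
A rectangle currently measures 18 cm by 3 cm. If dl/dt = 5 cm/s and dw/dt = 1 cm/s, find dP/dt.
12 cm/s

P = 2(l + w)
dP/dt = 2(dl/dt + dw/dt) = 2(5 + 1) = 12 cm/s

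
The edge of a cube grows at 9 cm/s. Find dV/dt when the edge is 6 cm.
972 cm³/s

V = s³
dV/dt = 3s² · ds/dt = 3·6²·9 = 972 cm³/s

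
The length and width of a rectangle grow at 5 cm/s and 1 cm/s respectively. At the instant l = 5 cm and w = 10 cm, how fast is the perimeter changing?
12 cm/s

P = 2(l + w)
dP/dt = 2(dl/dt + dw/dt) = 2(5 + 1) = 12 cm/s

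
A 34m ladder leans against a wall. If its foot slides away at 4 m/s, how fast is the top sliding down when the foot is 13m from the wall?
52√987/987 ≈ 1.655 m/s

x² + y² = 34²
2x·dx/dt + 2y·dy/dt = 0
dy/dt = -x/y · dx/dt = -13/√987 · 4 = -52√987/987 m/s
The top is descending at 52√987/987 ≈ 1.655 m/s.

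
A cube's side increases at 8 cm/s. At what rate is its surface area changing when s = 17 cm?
1632 cm²/s

A = 6s²
dA/dt = 12s · ds/dt = 12·17·8 = 1632 cm²/s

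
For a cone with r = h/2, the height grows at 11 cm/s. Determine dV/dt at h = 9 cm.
891π/4 cm³/s

V = (1/3)π(h/2)²h = πh³/12
dV/dt = πh²/4 · 11
At h = 9: dV/dt = 891π/4 cm³/s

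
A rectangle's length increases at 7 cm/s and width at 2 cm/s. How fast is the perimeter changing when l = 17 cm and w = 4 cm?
18 cm/s

P = 2(l + w)
dP/dt = 2(dl/dt + dw/dt) = 2(7 + 2) = 18 cm/s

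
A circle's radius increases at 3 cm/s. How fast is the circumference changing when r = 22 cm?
6π cm/s

C = 2πr
dC/dt = 2π · dr/dt = 2π · 3 = 6π cm/s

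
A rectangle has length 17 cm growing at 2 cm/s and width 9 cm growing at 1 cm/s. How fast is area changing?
35 cm²/s

A = lw
dA/dt = w·dl/dt + l·dw/dt = 9·2 + 17·1 = 35 cm²/s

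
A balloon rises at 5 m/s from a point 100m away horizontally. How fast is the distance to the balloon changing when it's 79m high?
395√16241/16241 ≈ 3.099 m/s

z² = 100² + y²
z = √(100² + 79²) = √16241
dz/dt = y/z · dy/dt = 79/√16241 · 5 = 395√16241/16241 ≈ 3.099 m/s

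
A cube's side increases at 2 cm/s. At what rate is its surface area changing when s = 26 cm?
624 cm²/s

A = 6s²
dA/dt = 12s · ds/dt = 12·26·2 = 624 cm²/s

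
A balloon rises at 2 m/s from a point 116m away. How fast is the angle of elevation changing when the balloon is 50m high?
0.01454 rad/s

tan(θ) = y/116
sec²(θ) · dθ/dt = (1/116) · dy/dt
dθ/dt = cos²(θ)/116 · 2 = 116/(116² + 50²) · 2
dθ/dt = 0.01454 rad/s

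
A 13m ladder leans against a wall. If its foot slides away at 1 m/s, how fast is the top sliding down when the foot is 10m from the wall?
10√69/69 ≈ 1.204 m/s

x² + y² = 13²
2x·dx/dt + 2y·dy/dt = 0
dy/dt = -x/y · dx/dt = -10/√69 · 1 = -10√69/69 m/s
The top is descending at 10√69/69 ≈ 1.204 m/s.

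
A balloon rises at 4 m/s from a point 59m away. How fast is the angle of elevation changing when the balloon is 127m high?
0.012035 rad/s

tan(θ) = y/59
sec²(θ) · dθ/dt = (1/59) · dy/dt
dθ/dt = cos²(θ)/59 · 4 = 59/(59² + 127²) · 4
dθ/dt = 0.012035 rad/s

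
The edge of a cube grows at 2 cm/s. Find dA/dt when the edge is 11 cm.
264 cm²/s

A = 6s²
dA/dt = 12s · ds/dt = 12·11·2 = 264 cm²/s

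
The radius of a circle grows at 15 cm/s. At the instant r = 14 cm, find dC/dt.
30π cm/s

C = 2πr
dC/dt = 2π · dr/dt = 2π · 15 = 30π cm/s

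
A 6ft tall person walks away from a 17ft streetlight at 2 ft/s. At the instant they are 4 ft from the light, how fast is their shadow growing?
12/11 ft/s

By similar triangles: 17/(x+s) = 6/s
Solving: s = 6x/11
ds/dt = 6/11 · dx/dt = 6/11 · 2 = 12/11 ft/s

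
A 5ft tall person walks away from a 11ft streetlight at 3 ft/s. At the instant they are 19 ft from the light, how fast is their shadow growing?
5/2 ft/s

By similar triangles: 11/(x+s) = 5/s
Solving: s = 5x/6
ds/dt = 5/6 · dx/dt = 5/6 · 3 = 5/2 ft/s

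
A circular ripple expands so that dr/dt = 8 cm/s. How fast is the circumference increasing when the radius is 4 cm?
16π cm/s

C = 2πr
dC/dt = 2π · dr/dt = 2π · 8 = 16π cm/s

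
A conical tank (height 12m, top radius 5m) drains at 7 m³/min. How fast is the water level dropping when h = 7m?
144/(175π) ≈ 0.2619 m/min

r/h = 5/12, so r = (5/12)h
V = (1/3)πr²h = (1/3)π((5/12)h)²h = (25/432)πh³
dV/dh = (25/144)πh²
dh/dt = (dV/dt)/(dV/dh) = -7/((25/144)π·7²) = -144/(175π) m/min
The level is dropping at 144/(175π) ≈ 0.2619 m/min.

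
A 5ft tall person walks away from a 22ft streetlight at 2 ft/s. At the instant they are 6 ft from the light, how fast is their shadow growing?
10/17 ft/s

By similar triangles: 22/(x+s) = 5/s
Solving: s = 5x/17
ds/dt = 5/17 · dx/dt = 5/17 · 2 = 10/17 ft/s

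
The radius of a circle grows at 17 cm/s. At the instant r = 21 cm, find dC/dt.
34π cm/s

C = 2πr
dC/dt = 2π · dr/dt = 2π · 17 = 34π cm/s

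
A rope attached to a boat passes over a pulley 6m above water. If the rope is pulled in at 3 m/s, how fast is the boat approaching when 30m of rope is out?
5√6/4 ≈ 3.062 m/s

rope² = x² + 6²
x = √(30² - 6²) = 12√6
dx/dt = (rope/x) · d(rope)/dt = (30/(12√6)) · (-3) = -5√6/4 m/s
The boat approaches at 5√6/4 ≈ 3.062 m/s.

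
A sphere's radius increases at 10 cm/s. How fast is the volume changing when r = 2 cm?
160π cm³/s

V = (4/3)πr³
dV/dt = dV/dr · dr/dt = 4πr² · 10
At r = 2: dV/dt = 160π cm³/s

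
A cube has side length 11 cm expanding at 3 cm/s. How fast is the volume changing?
1089 cm³/s

V = s³
dV/dt = 3s² · ds/dt = 3·11²·3 = 1089 cm³/s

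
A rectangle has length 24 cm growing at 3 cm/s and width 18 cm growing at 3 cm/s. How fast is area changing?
126 cm²/s

A = lw
dA/dt = w·dl/dt + l·dw/dt = 18·3 + 24·3 = 126 cm²/s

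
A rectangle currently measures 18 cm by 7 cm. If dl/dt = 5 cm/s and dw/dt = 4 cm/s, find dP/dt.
18 cm/s

P = 2(l + w)
dP/dt = 2(dl/dt + dw/dt) = 2(5 + 4) = 18 cm/s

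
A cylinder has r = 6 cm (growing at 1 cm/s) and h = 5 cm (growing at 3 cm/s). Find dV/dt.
168π cm³/s

V = πr²h
dV/dt = 2πrh·dr/dt + πr²·dh/dt
= 2π(6)(5)(1) + π(6)²(3)
= 168π cm³/s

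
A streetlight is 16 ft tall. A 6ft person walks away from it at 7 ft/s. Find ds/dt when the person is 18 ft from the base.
21/5 ft/s

By similar triangles: 16/(x+s) = 6/s
Solving: s = 6x/10
ds/dt = 6/10 · dx/dt = 3/5 · 7 = 21/5 ft/s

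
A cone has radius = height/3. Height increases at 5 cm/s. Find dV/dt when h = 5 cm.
125π/9 cm³/s

V = (1/3)π(h/3)²h = πh³/27
dV/dt = πh²/9 · 5
At h = 5: dV/dt = 125π/9 cm³/s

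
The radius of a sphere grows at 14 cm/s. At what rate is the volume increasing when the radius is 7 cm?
2744π cm³/s

V = (4/3)πr³
dV/dt = dV/dr · dr/dt = 4πr² · 14
At r = 7: dV/dt = 2744π cm³/s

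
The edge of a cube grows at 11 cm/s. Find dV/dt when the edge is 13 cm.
5577 cm³/s

V = s³
dV/dt = 3s² · ds/dt = 3·13²·11 = 5577 cm³/s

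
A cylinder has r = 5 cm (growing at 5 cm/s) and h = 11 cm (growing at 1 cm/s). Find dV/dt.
575π cm³/s

V = πr²h
dV/dt = 2πrh·dr/dt + πr²·dh/dt
= 2π(5)(11)(5) + π(5)²(1)
= 575π cm³/s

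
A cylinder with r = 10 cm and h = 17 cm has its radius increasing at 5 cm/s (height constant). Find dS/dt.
370π cm²/s

S = 2πrh + 2πr² (lateral + bases)
dS/dt = (2πh + 4πr)·dr/dt = (2π·17 + 4π·10)·5
= 370π cm²/s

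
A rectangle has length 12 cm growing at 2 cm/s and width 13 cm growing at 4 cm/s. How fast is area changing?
74 cm²/s

A = lw
dA/dt = w·dl/dt + l·dw/dt = 13·2 + 12·4 = 74 cm²/s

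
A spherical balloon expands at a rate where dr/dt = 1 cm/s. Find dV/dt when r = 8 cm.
256π cm³/s

V = (4/3)πr³
dV/dt = dV/dr · dr/dt = 4πr² · 1
At r = 8: dV/dt = 256π cm³/s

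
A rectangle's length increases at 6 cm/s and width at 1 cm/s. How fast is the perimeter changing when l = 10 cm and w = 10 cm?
14 cm/s

P = 2(l + w)
dP/dt = 2(dl/dt + dw/dt) = 2(6 + 1) = 14 cm/s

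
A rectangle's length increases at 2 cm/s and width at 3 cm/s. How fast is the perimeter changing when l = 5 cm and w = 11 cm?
10 cm/s

P = 2(l + w)
dP/dt = 2(dl/dt + dw/dt) = 2(2 + 3) = 10 cm/s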